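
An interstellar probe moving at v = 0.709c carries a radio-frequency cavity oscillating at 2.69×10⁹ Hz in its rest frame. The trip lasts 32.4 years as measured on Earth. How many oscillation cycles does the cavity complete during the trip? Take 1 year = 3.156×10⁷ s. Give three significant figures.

γ = 1/√(1 − 0.709²) = 1/√0.4973 = 1.418
The oscillator's own cycle count is N = f × τ where τ is the proper time aboard the probe. τ = Δt/γ = 32.4/1.418 = 22.85 years = 7.211×10⁸ s.
N = 2.69×10⁹ × 7.211×10⁸ = 1.940×10¹⁸.

N = 1.94×10¹⁸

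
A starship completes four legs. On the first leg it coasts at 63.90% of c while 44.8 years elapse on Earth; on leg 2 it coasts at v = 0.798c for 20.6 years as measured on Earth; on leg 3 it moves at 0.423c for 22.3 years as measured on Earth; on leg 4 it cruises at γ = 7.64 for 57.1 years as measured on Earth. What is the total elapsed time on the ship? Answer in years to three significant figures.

τ = 74.6 years

Leg 1: β = 0.6390; γ = 1/√(1 − 0.6390²) = 1/√0.5917 = 1.300; τ_1 = 44.8/1.300 = 34.46 years.
Leg 2: γ = 1/√(1 − 0.798²) = 1/√0.3632 = 1.659; τ_2 = 20.6/1.659 = 12.41 years.
Leg 3: γ = 1/√(1 − 0.423²) = 1/√0.8211 = 1.104; τ_3 = 22.3/1.104 = 20.21 years.
Leg 4: γ = 7.64; τ_4 = 57.1/7.640 = 7.474 years.
Total: 34.46 + 12.41 + 20.21 + 7.474 years.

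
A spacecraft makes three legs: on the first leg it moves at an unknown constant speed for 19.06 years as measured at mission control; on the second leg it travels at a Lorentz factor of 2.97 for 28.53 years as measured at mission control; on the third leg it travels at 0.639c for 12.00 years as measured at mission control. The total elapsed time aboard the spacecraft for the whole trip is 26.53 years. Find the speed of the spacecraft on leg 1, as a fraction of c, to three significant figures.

β = 0.915

Leg 1: speed unknown; τ_1 = 19.06/γ_1.
Leg 2: γ = 2.97; τ_2 = 28.53/2.970 = 9.606 years.
Leg 3: γ = 1/√(1 − 0.639²) = 1/√0.5917 = 1.300; τ_3 = 12.00/1.300 = 9.230 years.
Total proper time: τ_1 + 9.606 + 9.230 = 26.53, so τ_1 = 26.53 − 18.84 = 7.693 years.
γ_1 = 19.06/7.693 = 2.477; β = √(1 − 1/γ²) = √0.8371.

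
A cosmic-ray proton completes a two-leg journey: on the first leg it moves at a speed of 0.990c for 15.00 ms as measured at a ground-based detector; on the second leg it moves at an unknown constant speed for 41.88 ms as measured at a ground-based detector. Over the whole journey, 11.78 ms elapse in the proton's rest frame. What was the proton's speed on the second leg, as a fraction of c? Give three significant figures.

β = 0.973

Leg 1: γ = 1/√(1 − 0.990²) = 1/√0.01990 = 7.089; τ_1 = 15.00/7.089 = 2.116 ms.
Leg 2: speed unknown; τ_2 = 41.88/γ_2.
Total proper time: 2.116 + τ_2 = 11.78, so τ_2 = 11.78 − 2.116 = 9.664 ms.
γ_2 = 41.88/9.664 = 4.334; β = √(1 − 1/γ²) = √0.9468.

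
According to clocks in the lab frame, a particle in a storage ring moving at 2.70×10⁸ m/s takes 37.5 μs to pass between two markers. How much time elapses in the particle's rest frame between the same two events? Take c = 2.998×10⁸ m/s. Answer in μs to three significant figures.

τ = 16.3 μs

β = 2.70×10⁸/2.998×10⁸ = 0.9006; γ = 1/√(1 − 0.9006²) = 2.301
The interval measured in the lab frame is the dilated one; the clock in the particle's rest frame measures the proper time τ = Δt/γ = 37.5/2.301 μs.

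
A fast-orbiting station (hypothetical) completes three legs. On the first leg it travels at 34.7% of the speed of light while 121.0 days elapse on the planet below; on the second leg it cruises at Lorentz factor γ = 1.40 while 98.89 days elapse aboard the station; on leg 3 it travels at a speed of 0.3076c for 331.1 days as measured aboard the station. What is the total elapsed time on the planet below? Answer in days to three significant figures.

Leg 1: 121.0 days is already measured on the planet below.
Leg 2: γ = 1.40; Δt_2 = 1.400 × 98.89 = 138.4 days.
Leg 3: γ = 1/√(1 − 0.3076²) = 1/√0.9054 = 1.051; Δt_3 = 1.051 × 331.1 = 348.0 days.
Total: 121.0 + 138.4 + 348.0 days.

Δt = 607 days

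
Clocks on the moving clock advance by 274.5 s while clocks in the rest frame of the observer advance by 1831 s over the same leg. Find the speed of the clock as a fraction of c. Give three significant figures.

The proper time is measured on the moving clock (both events occur at the clock's location); Δt is measured in the rest frame of the observer. γ = Δt/τ = 1831/274.5 = 6.670.
β = √(1 − 1/γ²) = √(1 − 0.02248) = √0.9775

β = 0.989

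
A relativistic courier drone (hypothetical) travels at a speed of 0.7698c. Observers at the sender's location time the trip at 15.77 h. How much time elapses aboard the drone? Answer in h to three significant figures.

τ = 10.1 h

γ = 1/√(1 − 0.7698²) = 1/√0.4074 = 1.567
The interval measured at the sender's location is the dilated one; the clock aboard the drone measures the proper time τ = Δt/γ = 15.77/1.567 h.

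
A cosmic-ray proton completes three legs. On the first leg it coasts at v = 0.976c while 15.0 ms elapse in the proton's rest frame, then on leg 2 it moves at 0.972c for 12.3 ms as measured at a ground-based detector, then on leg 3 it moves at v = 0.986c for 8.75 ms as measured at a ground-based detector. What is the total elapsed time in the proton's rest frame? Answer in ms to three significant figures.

τ = 19.3 ms

Leg 1: 15.0 ms is already measured in the proton's rest frame.
Leg 2: γ = 1/√(1 − 0.972²) = 1/√0.05522 = 4.256; τ_2 = 12.3/4.256 = 2.890 ms.
Leg 3: γ = 1/√(1 − 0.986²) = 1/√0.02780 = 5.997; τ_3 = 8.75/5.997 = 1.459 ms.
Total: 15.00 + 2.890 + 1.459 ms.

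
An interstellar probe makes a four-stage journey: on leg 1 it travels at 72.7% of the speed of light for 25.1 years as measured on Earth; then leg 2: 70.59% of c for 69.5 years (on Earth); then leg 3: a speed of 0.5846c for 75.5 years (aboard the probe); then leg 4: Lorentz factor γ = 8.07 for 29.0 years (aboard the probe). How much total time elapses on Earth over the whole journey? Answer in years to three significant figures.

Leg 1: 25.1 years is already measured on Earth.
Leg 2: 69.5 years is already measured on Earth.
Leg 3: γ = 1/√(1 − 0.5846²) = 1/√0.6582 = 1.233; Δt_3 = 1.233 × 75.5 = 93.06 years.
Leg 4: γ = 8.07; Δt_4 = 8.070 × 29.0 = 234.0 years.
Total: 25.10 + 69.50 + 93.06 + 234.0 years.

Δt = 422 years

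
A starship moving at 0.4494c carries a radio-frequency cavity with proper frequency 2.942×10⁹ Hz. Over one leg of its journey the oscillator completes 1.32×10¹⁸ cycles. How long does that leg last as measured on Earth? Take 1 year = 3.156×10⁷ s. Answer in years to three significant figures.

γ = 1/√(1 − 0.4494²) = 1/√0.7980 = 1.119
Proper time for N cycles: τ = N/f = 1.32×10¹⁸/(2.942×10⁹) = 4.487×10⁸ s = 14.22 years.
Lab-frame duration Δt = γτ = 1.119 × 14.22 = 15.91 years.

Δt = 15.9 years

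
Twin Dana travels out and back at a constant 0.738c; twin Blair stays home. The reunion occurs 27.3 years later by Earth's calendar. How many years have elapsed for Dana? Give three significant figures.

τ = 18.4 years

γ = 1/√(1 − 0.738²) = 1/√0.4554 = 1.482
Dana's clock measures proper time along the trip: τ = Δt/γ = 27.3/1.482 years.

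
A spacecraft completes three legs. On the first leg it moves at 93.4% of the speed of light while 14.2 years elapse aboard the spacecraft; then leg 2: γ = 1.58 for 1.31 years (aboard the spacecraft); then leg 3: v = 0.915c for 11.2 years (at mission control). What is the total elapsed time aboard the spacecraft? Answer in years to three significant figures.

Leg 1: 14.2 years is already measured aboard the spacecraft.
Leg 2: 1.31 years is already measured aboard the spacecraft.
Leg 3: γ = 1/√(1 − 0.915²) = 1/√0.1628 = 2.479; τ_3 = 11.2/2.479 = 4.519 years.
Total: 14.20 + 1.310 + 4.519 years.

τ = 20.0 years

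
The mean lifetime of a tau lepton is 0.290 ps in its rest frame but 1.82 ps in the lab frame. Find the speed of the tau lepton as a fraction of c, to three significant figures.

v = 0.987c

γ = Δt/τ₀ = 1.82/0.290 = 6.276
β = √(1 − 1/γ²) = √(1 − 0.02539) = √0.9746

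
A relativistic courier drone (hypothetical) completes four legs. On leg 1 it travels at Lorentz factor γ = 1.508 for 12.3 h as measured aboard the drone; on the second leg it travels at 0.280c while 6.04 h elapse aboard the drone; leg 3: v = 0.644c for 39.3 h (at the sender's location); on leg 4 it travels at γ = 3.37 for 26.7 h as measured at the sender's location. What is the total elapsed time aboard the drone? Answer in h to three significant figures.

Leg 1: 12.3 h is already measured aboard the drone.
Leg 2: 6.04 h is already measured aboard the drone.
Leg 3: γ = 1/√(1 − 0.644²) = 1/√0.5853 = 1.307; τ_3 = 39.3/1.307 = 30.07 h.
Leg 4: γ = 3.37; τ_4 = 26.7/3.370 = 7.923 h.
Total: 12.30 + 6.040 + 30.07 + 7.923 h.

τ = 56.3 h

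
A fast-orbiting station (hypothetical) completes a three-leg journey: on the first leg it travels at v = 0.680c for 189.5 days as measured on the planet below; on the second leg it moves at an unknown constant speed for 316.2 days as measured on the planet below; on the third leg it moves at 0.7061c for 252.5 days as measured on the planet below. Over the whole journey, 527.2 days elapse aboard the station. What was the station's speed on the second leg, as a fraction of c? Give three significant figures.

β = 0.749

Leg 1: γ = 1/√(1 − 0.680²) = 1/√0.5376 = 1.364; τ_1 = 189.5/1.364 = 138.9 days.
Leg 2: speed unknown; τ_2 = 316.2/γ_2.
Leg 3: γ = 1/√(1 − 0.7061²) = 1/√0.5014 = 1.412; τ_3 = 252.5/1.412 = 178.8 days.
Total proper time: 138.9 + τ_2 + 178.8 = 527.2, so τ_2 = 527.2 − 317.7 = 209.5 days.
γ_2 = 316.2/209.5 = 1.510; β = √(1 − 1/γ²) = √0.5612.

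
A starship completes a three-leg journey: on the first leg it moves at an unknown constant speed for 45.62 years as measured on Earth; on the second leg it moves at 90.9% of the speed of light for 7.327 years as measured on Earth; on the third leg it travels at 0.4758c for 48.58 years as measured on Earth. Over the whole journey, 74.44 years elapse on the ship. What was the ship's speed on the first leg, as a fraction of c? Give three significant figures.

β = 0.778

Leg 1: speed unknown; τ_1 = 45.62/γ_1.
Leg 2: β = 0.909; γ = 1/√(1 − 0.909²) = 1/√0.1737 = 2.399; τ_2 = 7.327/2.399 = 3.054 years.
Leg 3: γ = 1/√(1 − 0.4758²) = 1/√0.7736 = 1.137; τ_3 = 48.58/1.137 = 42.73 years.
Total proper time: τ_1 + 3.054 + 42.73 = 74.44, so τ_1 = 74.44 − 45.78 = 28.66 years.
γ_1 = 45.62/28.66 = 1.592; β = √(1 − 1/γ²) = √0.6054.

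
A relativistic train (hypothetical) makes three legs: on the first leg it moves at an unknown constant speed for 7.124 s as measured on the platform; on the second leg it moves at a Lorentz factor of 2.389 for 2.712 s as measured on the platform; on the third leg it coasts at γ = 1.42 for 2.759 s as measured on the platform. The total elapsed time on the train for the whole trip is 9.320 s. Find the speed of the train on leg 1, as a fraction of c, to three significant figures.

β = 0.482

Leg 1: speed unknown; τ_1 = 7.124/γ_1.
Leg 2: γ = 2.389; τ_2 = 2.712/2.389 = 1.135 s.
Leg 3: γ = 1.42; τ_3 = 2.759/1.420 = 1.943 s.
Total proper time: τ_1 + 1.135 + 1.943 = 9.320, so τ_1 = 9.320 − 3.078 = 6.242 s.
γ_1 = 7.124/6.242 = 1.141; β = √(1 − 1/γ²) = √0.2323.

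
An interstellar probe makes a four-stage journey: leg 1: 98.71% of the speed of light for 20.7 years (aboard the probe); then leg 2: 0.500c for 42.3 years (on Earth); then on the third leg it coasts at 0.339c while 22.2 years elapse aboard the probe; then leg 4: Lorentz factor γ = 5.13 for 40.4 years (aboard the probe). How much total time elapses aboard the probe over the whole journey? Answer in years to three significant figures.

τ = 120 years

Leg 1: 20.7 years is already measured aboard the probe.
Leg 2: γ = 1/√(1 − 0.500²) = 1/√0.7500 = 1.155; τ_2 = 42.3/1.155 = 36.63 years.
Leg 3: 22.2 years is already measured aboard the probe.
Leg 4: 40.4 years is already measured aboard the probe.
Total: 20.70 + 36.63 + 22.20 + 40.40 years.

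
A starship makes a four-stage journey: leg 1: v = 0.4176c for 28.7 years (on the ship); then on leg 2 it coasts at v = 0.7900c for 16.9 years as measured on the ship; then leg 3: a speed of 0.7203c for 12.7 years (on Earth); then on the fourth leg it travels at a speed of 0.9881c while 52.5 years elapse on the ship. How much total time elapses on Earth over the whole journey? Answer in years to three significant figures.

Δt = 413 years

Leg 1: γ = 1/√(1 − 0.4176²) = 1/√0.8256 = 1.101; Δt_1 = 1.101 × 28.7 = 31.59 years.
Leg 2: γ = 1/√(1 − 0.7900²) = 1/√0.3759 = 1.631; Δt_2 = 1.631 × 16.9 = 27.56 years.
Leg 3: 12.7 years is already measured on Earth.
Leg 4: γ = 1/√(1 − 0.9881²) = 1/√0.02366 = 6.501; Δt_4 = 6.501 × 52.5 = 341.3 years.
Total: 31.59 + 27.56 + 12.70 + 341.3 years.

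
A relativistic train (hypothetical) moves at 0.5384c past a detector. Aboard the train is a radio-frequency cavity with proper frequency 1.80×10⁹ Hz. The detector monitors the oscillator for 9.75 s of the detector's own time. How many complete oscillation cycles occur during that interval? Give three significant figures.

N = 1.48×10¹⁰

γ = 1/√(1 − 0.5384²) = 1/√0.7101 = 1.187
During 9.75 s of lab time, the oscillator's proper time advances by τ = Δt/γ = 9.75/1.187 = 8.216 s = 8.216×10⁰ s.
N = f × τ = 1.80×10⁹ × 8.216×10⁰ = 1.479×10¹⁰.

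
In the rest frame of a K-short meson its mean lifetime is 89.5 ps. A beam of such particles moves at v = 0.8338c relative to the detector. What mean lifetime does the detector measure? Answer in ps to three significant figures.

γ = 1/√(1 − 0.8338²) = 1/√0.3048 = 1.811
The rest-frame lifetime is the proper time; the lab measures the dilated interval Δt = γτ₀ = 1.811 × 89.5 ps.

Δt = 162 ps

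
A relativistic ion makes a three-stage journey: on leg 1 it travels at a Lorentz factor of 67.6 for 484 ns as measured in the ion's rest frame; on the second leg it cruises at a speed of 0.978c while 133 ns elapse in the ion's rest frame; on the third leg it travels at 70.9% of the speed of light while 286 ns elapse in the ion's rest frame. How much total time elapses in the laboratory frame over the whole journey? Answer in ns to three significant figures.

Leg 1: γ = 67.6; Δt_1 = 67.60 × 484 = 3.272×10⁴ ns.
Leg 2: γ = 1/√(1 − 0.978²) = 1/√0.04352 = 4.794; Δt_2 = 4.794 × 133 = 637.6 ns.
Leg 3: β = 0.709; γ = 1/√(1 − 0.709²) = 1/√0.4973 = 1.418; Δt_3 = 1.418 × 286 = 405.6 ns.
Total: 3.272×10⁴ + 637.6 + 405.6 ns.

Δt = 3.38×10⁴ ns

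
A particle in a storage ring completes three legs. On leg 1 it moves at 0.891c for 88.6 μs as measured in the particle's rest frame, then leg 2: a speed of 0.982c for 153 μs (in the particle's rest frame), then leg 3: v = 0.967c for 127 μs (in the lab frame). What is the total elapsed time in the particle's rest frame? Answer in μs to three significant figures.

τ = 274 μs

Leg 1: 88.6 μs is already measured in the particle's rest frame.
Leg 2: 153 μs is already measured in the particle's rest frame.
Leg 3: γ = 1/√(1 − 0.967²) = 1/√0.06491 = 3.925; τ_3 = 127/3.925 = 32.36 μs.
Total: 88.60 + 153.0 + 32.36 μs.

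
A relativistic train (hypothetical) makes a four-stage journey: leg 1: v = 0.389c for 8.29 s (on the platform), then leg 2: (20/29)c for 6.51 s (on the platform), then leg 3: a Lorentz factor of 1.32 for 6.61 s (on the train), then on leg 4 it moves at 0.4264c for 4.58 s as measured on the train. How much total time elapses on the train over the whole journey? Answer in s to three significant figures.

τ = 23.5 s

Leg 1: γ = 1/√(1 − 0.389²) = 1/√0.8487 = 1.085; τ_1 = 8.29/1.085 = 7.637 s.
Leg 2: γ = 1/√(1 − (20/29)²) = 29/21 ≈ 1.381; τ_2 = 6.51/1.381 = 4.714 s.
Leg 3: 6.61 s is already measured on the train.
Leg 4: 4.58 s is already measured on the train.
Total: 7.637 + 4.714 + 6.610 + 4.580 s.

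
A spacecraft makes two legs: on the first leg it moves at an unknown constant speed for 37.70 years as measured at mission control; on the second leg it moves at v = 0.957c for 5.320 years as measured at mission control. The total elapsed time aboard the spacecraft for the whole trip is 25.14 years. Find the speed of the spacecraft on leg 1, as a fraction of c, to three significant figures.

β = 0.780

Leg 1: speed unknown; τ_1 = 37.70/γ_1.
Leg 2: γ = 1/√(1 − 0.957²) = 1/√0.08415 = 3.447; τ_2 = 5.320/3.447 = 1.543 years.
Total proper time: τ_1 + 1.543 = 25.14, so τ_1 = 25.14 − 1.543 = 23.60 years.
γ_1 = 37.70/23.60 = 1.598; β = √(1 − 1/γ²) = √0.6082.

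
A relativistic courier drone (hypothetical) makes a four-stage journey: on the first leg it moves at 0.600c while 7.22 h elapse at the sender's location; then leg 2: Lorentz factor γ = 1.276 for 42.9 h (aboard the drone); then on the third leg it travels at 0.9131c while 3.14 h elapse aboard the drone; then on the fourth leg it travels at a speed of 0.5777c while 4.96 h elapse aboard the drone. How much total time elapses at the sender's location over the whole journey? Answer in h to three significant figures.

Δt = 75.7 h

Leg 1: 7.22 h is already measured at the sender's location.
Leg 2: γ = 1.276; Δt_2 = 1.276 × 42.9 = 54.74 h.
Leg 3: γ = 1/√(1 − 0.9131²) = 1/√0.1662 = 2.453; Δt_3 = 2.453 × 3.14 = 7.701 h.
Leg 4: γ = 1/√(1 − 0.5777²) = 1/√0.6663 = 1.225; Δt_4 = 1.225 × 4.96 = 6.077 h.
Total: 7.220 + 54.74 + 7.701 + 6.077 h.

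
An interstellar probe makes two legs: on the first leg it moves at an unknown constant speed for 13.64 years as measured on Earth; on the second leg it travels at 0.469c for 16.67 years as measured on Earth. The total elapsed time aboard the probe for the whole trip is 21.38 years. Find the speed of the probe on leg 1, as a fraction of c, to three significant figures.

Leg 1: speed unknown; τ_1 = 13.64/γ_1.
Leg 2: γ = 1/√(1 − 0.469²) = 1/√0.7800 = 1.132; τ_2 = 16.67/1.132 = 14.72 years.
Total proper time: τ_1 + 14.72 = 21.38, so τ_1 = 21.38 − 14.72 = 6.657 years.
γ_1 = 13.64/6.657 = 2.049; β = √(1 − 1/γ²) = √0.7618.

β = 0.873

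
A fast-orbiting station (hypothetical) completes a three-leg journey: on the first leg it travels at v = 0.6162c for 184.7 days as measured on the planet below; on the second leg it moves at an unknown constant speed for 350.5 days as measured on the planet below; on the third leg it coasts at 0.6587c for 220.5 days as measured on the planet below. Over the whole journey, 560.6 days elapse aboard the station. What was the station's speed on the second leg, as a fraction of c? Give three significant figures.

Leg 1: γ = 1/√(1 − 0.6162²) = 1/√0.6203 = 1.270; τ_1 = 184.7/1.270 = 145.5 days.
Leg 2: speed unknown; τ_2 = 350.5/γ_2.
Leg 3: γ = 1/√(1 − 0.6587²) = 1/√0.5661 = 1.329; τ_3 = 220.5/1.329 = 165.9 days.
Total proper time: 145.5 + τ_2 + 165.9 = 560.6, so τ_2 = 560.6 − 311.4 = 249.2 days.
γ_2 = 350.5/249.2 = 1.406; β = √(1 − 1/γ²) = √0.4944.

β = 0.703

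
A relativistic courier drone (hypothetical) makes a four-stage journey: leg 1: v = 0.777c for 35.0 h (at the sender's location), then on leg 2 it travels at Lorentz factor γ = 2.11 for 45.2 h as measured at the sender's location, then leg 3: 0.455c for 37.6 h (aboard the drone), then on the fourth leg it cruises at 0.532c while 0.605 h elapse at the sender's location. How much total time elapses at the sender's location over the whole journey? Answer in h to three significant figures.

Leg 1: 35.0 h is already measured at the sender's location.
Leg 2: 45.2 h is already measured at the sender's location.
Leg 3: γ = 1/√(1 − 0.455²) = 1/√0.7930 = 1.123; Δt_3 = 1.123 × 37.6 = 42.22 h.
Leg 4: 0.605 h is already measured at the sender's location.
Total: 35.00 + 45.20 + 42.22 + 0.6050 h.

Δt = 123 h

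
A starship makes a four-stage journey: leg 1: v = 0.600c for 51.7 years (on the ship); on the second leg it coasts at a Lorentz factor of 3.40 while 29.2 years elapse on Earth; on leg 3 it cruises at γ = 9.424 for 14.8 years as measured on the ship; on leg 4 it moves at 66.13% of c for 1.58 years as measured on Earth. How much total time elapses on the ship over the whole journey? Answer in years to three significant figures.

τ = 76.3 years

Leg 1: 51.7 years is already measured on the ship.
Leg 2: γ = 3.40; τ_2 = 29.2/3.400 = 8.588 years.
Leg 3: 14.8 years is already measured on the ship.
Leg 4: β = 0.6613; γ = 1/√(1 − 0.6613²) = 1/√0.5627 = 1.333; τ_4 = 1.58/1.333 = 1.185 years.
Total: 51.70 + 8.588 + 14.80 + 1.185 years.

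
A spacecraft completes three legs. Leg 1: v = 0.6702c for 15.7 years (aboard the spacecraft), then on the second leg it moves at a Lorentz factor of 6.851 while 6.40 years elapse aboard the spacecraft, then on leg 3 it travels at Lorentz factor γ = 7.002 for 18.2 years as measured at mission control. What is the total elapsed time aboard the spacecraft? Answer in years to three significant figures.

τ = 24.7 years

Leg 1: 15.7 years is already measured aboard the spacecraft.
Leg 2: 6.40 years is already measured aboard the spacecraft.
Leg 3: γ = 7.002; τ_3 = 18.2/7.002 = 2.599 years.
Total: 15.70 + 6.400 + 2.599 years.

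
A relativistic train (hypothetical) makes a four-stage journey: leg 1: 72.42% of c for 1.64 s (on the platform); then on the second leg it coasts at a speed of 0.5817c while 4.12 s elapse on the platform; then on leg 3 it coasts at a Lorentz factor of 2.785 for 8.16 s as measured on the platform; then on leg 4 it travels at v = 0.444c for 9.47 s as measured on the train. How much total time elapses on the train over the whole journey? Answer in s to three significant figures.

Leg 1: β = 0.7242; γ = 1/√(1 − 0.7242²) = 1/√0.4755 = 1.450; τ_1 = 1.64/1.450 = 1.131 s.
Leg 2: γ = 1/√(1 − 0.5817²) = 1/√0.6616 = 1.229; τ_2 = 4.12/1.229 = 3.351 s.
Leg 3: γ = 2.785; τ_3 = 8.16/2.785 = 2.930 s.
Leg 4: 9.47 s is already measured on the train.
Total: 1.131 + 3.351 + 2.930 + 9.470 s.

τ = 16.9 s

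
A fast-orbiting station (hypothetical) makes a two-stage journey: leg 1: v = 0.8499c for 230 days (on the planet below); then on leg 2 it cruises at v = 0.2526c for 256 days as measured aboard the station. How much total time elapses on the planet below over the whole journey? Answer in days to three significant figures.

Leg 1: 230 days is already measured on the planet below.
Leg 2: γ = 1/√(1 − 0.2526²) = 1/√0.9362 = 1.034; Δt_2 = 1.034 × 256 = 264.6 days.
Total: 230.0 + 264.6 days.

Δt = 495 days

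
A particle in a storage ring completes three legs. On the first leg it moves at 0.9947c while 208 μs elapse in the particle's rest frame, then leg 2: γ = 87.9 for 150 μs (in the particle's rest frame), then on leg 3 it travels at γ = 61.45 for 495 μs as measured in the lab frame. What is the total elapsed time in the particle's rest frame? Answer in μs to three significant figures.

τ = 366 μs

Leg 1: 208 μs is already measured in the particle's rest frame.
Leg 2: 150 μs is already measured in the particle's rest frame.
Leg 3: γ = 61.45; τ_3 = 495/61.45 = 8.055 μs.
Total: 208.0 + 150.0 + 8.055 μs.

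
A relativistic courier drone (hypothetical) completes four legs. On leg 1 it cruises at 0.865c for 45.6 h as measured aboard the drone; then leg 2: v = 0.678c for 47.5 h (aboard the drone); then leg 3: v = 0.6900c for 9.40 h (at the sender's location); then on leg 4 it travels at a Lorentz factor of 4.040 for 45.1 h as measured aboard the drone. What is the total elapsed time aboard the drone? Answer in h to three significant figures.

Leg 1: 45.6 h is already measured aboard the drone.
Leg 2: 47.5 h is already measured aboard the drone.
Leg 3: γ = 1/√(1 − 0.6900²) = 1/√0.5239 = 1.382; τ_3 = 9.40/1.382 = 6.804 h.
Leg 4: 45.1 h is already measured aboard the drone.
Total: 45.60 + 47.50 + 6.804 + 45.10 h.

τ = 145 h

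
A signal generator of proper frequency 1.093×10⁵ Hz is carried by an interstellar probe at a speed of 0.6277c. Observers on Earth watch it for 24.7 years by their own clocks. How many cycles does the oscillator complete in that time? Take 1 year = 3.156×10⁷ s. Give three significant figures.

γ = 1/√(1 − 0.6277²) = 1/√0.6060 = 1.285
During 24.7 years of lab time, the oscillator's proper time advances by τ = Δt/γ = 24.7/1.285 = 19.23 years = 6.068×10⁸ s.
N = f × τ = 1.093×10⁵ × 6.068×10⁸ = 6.633×10¹³.

N = 6.63×10¹³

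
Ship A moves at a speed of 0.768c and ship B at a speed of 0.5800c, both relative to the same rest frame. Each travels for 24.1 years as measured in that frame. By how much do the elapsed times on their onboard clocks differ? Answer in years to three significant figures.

|τ_A − τ_B| = 4.20 years

A: γ = 1/√(1 − 0.768²) = 1/√0.4102 = 1.561; τ_A = 24.1/1.561 = 15.43 years.
B: γ = 1/√(1 − 0.5800²) = 1/√0.6636 = 1.228; τ_B = 24.1/1.228 = 19.63 years.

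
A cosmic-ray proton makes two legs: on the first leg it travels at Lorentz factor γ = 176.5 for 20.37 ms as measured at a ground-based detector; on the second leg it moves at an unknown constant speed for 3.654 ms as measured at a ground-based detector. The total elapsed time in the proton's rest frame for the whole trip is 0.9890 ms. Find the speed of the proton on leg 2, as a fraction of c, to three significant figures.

Leg 1: γ = 176.5; τ_1 = 20.37/176.5 = 0.1154 ms.
Leg 2: speed unknown; τ_2 = 3.654/γ_2.
Total proper time: 0.1154 + τ_2 = 0.9890, so τ_2 = 0.9890 − 0.1154 = 0.8736 ms.
γ_2 = 3.654/0.8736 = 4.183; β = √(1 − 1/γ²) = √0.9428.

β = 0.971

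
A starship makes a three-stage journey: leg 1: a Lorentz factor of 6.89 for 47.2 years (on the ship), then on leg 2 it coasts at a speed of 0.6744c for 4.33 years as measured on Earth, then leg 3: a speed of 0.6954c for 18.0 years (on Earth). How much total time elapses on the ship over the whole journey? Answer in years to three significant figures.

Leg 1: 47.2 years is already measured on the ship.
Leg 2: γ = 1/√(1 − 0.6744²) = 1/√0.5452 = 1.354; τ_2 = 4.33/1.354 = 3.197 years.
Leg 3: γ = 1/√(1 − 0.6954²) = 1/√0.5164 = 1.392; τ_3 = 18.0/1.392 = 12.94 years.
Total: 47.20 + 3.197 + 12.94 years.

τ = 63.3 years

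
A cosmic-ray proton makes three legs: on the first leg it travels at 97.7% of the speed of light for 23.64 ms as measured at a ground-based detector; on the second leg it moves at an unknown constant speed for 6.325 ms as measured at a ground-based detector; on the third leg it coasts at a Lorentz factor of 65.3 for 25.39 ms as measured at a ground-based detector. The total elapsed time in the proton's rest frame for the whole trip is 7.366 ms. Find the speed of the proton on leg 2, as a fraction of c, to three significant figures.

β = 0.952

Leg 1: β = 0.977; γ = 1/√(1 − 0.977²) = 1/√0.04547 = 4.690; τ_1 = 23.64/4.690 = 5.041 ms.
Leg 2: speed unknown; τ_2 = 6.325/γ_2.
Leg 3: γ = 65.3; τ_3 = 25.39/65.30 = 0.3888 ms.
Total proper time: 5.041 + τ_2 + 0.3888 = 7.366, so τ_2 = 7.366 − 5.430 = 1.936 ms.
γ_2 = 6.325/1.936 = 3.267; β = √(1 − 1/γ²) = √0.9063.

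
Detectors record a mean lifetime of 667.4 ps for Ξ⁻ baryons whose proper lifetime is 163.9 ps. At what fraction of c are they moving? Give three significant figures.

v = 0.969c

γ = Δt/τ₀ = 667.4/163.9 = 4.072
β = √(1 − 1/γ²) = √(1 − 0.06031) = √0.9397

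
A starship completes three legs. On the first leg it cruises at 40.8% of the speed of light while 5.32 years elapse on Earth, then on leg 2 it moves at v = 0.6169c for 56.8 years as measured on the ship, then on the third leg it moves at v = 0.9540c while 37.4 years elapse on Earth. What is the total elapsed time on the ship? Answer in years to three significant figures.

τ = 72.9 years

Leg 1: β = 0.408; γ = 1/√(1 − 0.408²) = 1/√0.8335 = 1.095; τ_1 = 5.32/1.095 = 4.857 years.
Leg 2: 56.8 years is already measured on the ship.
Leg 3: γ = 1/√(1 − 0.9540²) = 1/√0.08988 = 3.335; τ_3 = 37.4/3.335 = 11.21 years.
Total: 4.857 + 56.80 + 11.21 years.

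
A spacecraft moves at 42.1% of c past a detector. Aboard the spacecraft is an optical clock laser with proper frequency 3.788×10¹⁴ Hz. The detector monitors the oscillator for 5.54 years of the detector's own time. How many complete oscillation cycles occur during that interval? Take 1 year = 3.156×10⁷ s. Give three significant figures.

β = 0.421; γ = 1/√(1 − 0.421²) = 1/√0.8228 = 1.102
During 5.54 years of lab time, the oscillator's proper time advances by τ = Δt/γ = 5.54/1.102 = 5.025 years = 1.586×10⁸ s.
N = f × τ = 3.788×10¹⁴ × 1.586×10⁸ = 6.007×10²².

N = 6.01×10²²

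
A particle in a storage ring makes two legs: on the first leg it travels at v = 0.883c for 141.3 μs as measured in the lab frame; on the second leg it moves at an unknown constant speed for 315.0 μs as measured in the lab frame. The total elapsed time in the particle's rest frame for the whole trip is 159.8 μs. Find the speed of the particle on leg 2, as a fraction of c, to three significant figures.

Leg 1: γ = 1/√(1 − 0.883²) = 1/√0.2203 = 2.131; τ_1 = 141.3/2.131 = 66.32 μs.
Leg 2: speed unknown; τ_2 = 315.0/γ_2.
Total proper time: 66.32 + τ_2 = 159.8, so τ_2 = 159.8 − 66.32 = 93.48 μs.
γ_2 = 315.0/93.48 = 3.370; β = √(1 − 1/γ²) = √0.9119.

β = 0.955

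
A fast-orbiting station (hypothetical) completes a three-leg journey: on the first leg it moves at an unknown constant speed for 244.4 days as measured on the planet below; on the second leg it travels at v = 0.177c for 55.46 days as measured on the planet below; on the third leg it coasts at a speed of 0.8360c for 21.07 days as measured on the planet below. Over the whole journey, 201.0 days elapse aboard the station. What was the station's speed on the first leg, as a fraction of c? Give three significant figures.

Leg 1: speed unknown; τ_1 = 244.4/γ_1.
Leg 2: γ = 1/√(1 − 0.177²) = 1/√0.9687 = 1.016; τ_2 = 55.46/1.016 = 54.58 days.
Leg 3: γ = 1/√(1 − 0.8360²) = 1/√0.3011 = 1.822; τ_3 = 21.07/1.822 = 11.56 days.
Total proper time: τ_1 + 54.58 + 11.56 = 201.0, so τ_1 = 201.0 − 66.15 = 134.9 days.
γ_1 = 244.4/134.9 = 1.812; β = √(1 − 1/γ²) = √0.6955.

β = 0.834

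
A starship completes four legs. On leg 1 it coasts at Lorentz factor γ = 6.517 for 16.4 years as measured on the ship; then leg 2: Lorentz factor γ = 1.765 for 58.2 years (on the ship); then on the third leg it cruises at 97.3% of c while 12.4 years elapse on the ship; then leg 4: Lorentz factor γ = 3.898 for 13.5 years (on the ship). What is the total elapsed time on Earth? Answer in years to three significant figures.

Δt = 316 years

Leg 1: γ = 6.517; Δt_1 = 6.517 × 16.4 = 106.9 years.
Leg 2: γ = 1.765; Δt_2 = 1.765 × 58.2 = 102.7 years.
Leg 3: β = 0.973; γ = 1/√(1 − 0.973²) = 1/√0.05327 = 4.333; Δt_3 = 4.333 × 12.4 = 53.72 years.
Leg 4: γ = 3.898; Δt_4 = 3.898 × 13.5 = 52.62 years.
Total: 106.9 + 102.7 + 53.72 + 52.62 years.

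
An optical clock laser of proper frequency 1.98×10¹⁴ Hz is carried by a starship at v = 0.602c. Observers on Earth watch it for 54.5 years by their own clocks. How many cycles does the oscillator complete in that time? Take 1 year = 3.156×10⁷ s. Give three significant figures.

N = 2.72×10²³

γ = 1/√(1 − 0.602²) = 1/√0.6376 = 1.252
During 54.5 years of lab time, the oscillator's proper time advances by τ = Δt/γ = 54.5/1.252 = 43.52 years = 1.373×10⁹ s.
N = f × τ = 1.98×10¹⁴ × 1.373×10⁹ = 2.719×10²³.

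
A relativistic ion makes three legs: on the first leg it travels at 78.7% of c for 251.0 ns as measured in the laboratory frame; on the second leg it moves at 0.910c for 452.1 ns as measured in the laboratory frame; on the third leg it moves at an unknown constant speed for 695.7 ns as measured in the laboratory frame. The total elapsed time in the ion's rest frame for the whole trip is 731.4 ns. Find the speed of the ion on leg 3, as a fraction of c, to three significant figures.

β = 0.829

Leg 1: β = 0.787; γ = 1/√(1 − 0.787²) = 1/√0.3806 = 1.621; τ_1 = 251.0/1.621 = 154.9 ns.
Leg 2: γ = 1/√(1 − 0.910²) = 1/√0.1719 = 2.412; τ_2 = 452.1/2.412 = 187.4 ns.
Leg 3: speed unknown; τ_3 = 695.7/γ_3.
Total proper time: 154.9 + 187.4 + τ_3 = 731.4, so τ_3 = 731.4 − 342.3 = 389.1 ns.
γ_3 = 695.7/389.1 = 1.788; β = √(1 − 1/γ²) = √0.6872.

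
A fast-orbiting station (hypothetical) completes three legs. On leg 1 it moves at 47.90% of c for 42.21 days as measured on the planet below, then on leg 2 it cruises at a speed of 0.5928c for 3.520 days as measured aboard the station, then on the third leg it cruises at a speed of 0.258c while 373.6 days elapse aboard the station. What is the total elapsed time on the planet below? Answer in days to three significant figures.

Δt = 433 days

Leg 1: 42.21 days is already measured on the planet below.
Leg 2: γ = 1/√(1 − 0.5928²) = 1/√0.6486 = 1.242; Δt_2 = 1.242 × 3.520 = 4.371 days.
Leg 3: γ = 1/√(1 − 0.258²) = 1/√0.9334 = 1.035; Δt_3 = 1.035 × 373.6 = 386.7 days.
Total: 42.21 + 4.371 + 386.7 days.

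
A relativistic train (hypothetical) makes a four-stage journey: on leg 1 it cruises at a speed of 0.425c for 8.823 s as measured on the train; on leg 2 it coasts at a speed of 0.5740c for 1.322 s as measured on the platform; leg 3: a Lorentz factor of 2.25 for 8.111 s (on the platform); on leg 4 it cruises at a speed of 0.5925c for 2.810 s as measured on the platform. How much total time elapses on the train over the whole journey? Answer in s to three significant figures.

τ = 15.8 s

Leg 1: 8.823 s is already measured on the train.
Leg 2: γ = 1/√(1 − 0.5740²) = 1/√0.6705 = 1.221; τ_2 = 1.322/1.221 = 1.083 s.
Leg 3: γ = 2.25; τ_3 = 8.111/2.250 = 3.605 s.
Leg 4: γ = 1/√(1 − 0.5925²) = 1/√0.6489 = 1.241; τ_4 = 2.810/1.241 = 2.264 s.
Total: 8.823 + 1.083 + 3.605 + 2.264 s.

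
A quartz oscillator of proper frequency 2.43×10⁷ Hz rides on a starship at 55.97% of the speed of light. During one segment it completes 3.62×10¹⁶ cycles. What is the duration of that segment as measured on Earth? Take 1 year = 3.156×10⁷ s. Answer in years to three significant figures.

β = 0.5597; γ = 1/√(1 − 0.5597²) = 1/√0.6867 = 1.207
Proper time for N cycles: τ = N/f = 3.62×10¹⁶/(2.43×10⁷) = 1.490×10⁹ s = 47.20 years.
Lab-frame duration Δt = γτ = 1.207 × 47.20 = 56.96 years.

Δt = 57.0 years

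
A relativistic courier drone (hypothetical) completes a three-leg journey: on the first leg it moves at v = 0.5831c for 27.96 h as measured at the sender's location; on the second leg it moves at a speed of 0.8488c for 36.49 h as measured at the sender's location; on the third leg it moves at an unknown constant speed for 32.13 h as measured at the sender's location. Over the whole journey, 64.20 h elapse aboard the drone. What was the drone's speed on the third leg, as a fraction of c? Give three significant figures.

β = 0.723

Leg 1: γ = 1/√(1 − 0.5831²) = 1/√0.6600 = 1.231; τ_1 = 27.96/1.231 = 22.71 h.
Leg 2: γ = 1/√(1 − 0.8488²) = 1/√0.2795 = 1.891; τ_2 = 36.49/1.891 = 19.29 h.
Leg 3: speed unknown; τ_3 = 32.13/γ_3.
Total proper time: 22.71 + 19.29 + τ_3 = 64.20, so τ_3 = 64.20 − 42.01 = 22.19 h.
γ_3 = 32.13/22.19 = 1.448; β = √(1 − 1/γ²) = √0.5229.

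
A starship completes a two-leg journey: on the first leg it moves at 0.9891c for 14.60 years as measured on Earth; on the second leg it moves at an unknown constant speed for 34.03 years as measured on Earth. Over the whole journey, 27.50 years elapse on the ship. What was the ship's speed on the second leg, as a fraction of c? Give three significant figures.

Leg 1: γ = 1/√(1 − 0.9891²) = 1/√0.02168 = 6.791; τ_1 = 14.60/6.791 = 2.150 years.
Leg 2: speed unknown; τ_2 = 34.03/γ_2.
Total proper time: 2.150 + τ_2 = 27.50, so τ_2 = 27.50 − 2.150 = 25.35 years.
γ_2 = 34.03/25.35 = 1.342; β = √(1 − 1/γ²) = √0.4451.

β = 0.667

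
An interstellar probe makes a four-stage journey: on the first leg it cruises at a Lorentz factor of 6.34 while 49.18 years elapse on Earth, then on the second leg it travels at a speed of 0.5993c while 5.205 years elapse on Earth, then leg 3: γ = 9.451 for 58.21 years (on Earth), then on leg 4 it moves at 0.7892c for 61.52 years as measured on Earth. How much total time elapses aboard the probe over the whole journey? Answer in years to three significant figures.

τ = 55.9 years

Leg 1: γ = 6.34; τ_1 = 49.18/6.340 = 7.757 years.
Leg 2: γ = 1/√(1 − 0.5993²) = 1/√0.6408 = 1.249; τ_2 = 5.205/1.249 = 4.167 years.
Leg 3: γ = 9.451; τ_3 = 58.21/9.451 = 6.159 years.
Leg 4: γ = 1/√(1 − 0.7892²) = 1/√0.3772 = 1.628; τ_4 = 61.52/1.628 = 37.78 years.
Total: 7.757 + 4.167 + 6.159 + 37.78 years.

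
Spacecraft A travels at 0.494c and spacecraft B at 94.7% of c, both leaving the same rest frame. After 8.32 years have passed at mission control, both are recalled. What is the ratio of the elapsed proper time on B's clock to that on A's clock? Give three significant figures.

τ_B/τ_A = 0.369

A: γ = 1/√(1 − 0.494²) = 1/√0.7560 = 1.150. B: β = 0.947; γ = 1/√(1 − 0.947²) = 1/√0.1032 = 3.113.
τ_A/τ_B = γ_B/γ_A = 3.113/1.150 = 2.707, so τ_B/τ_A = 0.3695.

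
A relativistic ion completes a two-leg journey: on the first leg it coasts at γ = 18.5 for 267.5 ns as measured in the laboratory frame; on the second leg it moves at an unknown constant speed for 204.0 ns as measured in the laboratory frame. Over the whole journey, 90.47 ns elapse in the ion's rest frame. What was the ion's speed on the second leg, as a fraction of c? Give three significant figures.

Leg 1: γ = 18.5; τ_1 = 267.5/18.50 = 14.46 ns.
Leg 2: speed unknown; τ_2 = 204.0/γ_2.
Total proper time: 14.46 + τ_2 = 90.47, so τ_2 = 90.47 − 14.46 = 76.01 ns.
γ_2 = 204.0/76.01 = 2.684; β = √(1 − 1/γ²) = √0.8612.

β = 0.928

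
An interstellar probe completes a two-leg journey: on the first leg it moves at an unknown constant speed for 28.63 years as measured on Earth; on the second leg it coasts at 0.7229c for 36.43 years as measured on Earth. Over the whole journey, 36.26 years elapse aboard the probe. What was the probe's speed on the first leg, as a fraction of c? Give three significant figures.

Leg 1: speed unknown; τ_1 = 28.63/γ_1.
Leg 2: γ = 1/√(1 − 0.7229²) = 1/√0.4774 = 1.447; τ_2 = 36.43/1.447 = 25.17 years.
Total proper time: τ_1 + 25.17 = 36.26, so τ_1 = 36.26 − 25.17 = 11.09 years.
γ_1 = 28.63/11.09 = 2.582; β = √(1 − 1/γ²) = √0.8500.

β = 0.922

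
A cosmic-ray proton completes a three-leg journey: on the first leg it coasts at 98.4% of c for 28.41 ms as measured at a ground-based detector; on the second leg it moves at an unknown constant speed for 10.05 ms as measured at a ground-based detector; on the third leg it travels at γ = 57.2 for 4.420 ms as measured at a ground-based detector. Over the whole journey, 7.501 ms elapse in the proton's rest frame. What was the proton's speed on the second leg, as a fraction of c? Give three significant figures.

Leg 1: β = 0.984; γ = 1/√(1 − 0.984²) = 1/√0.03174 = 5.613; τ_1 = 28.41/5.613 = 5.062 ms.
Leg 2: speed unknown; τ_2 = 10.05/γ_2.
Leg 3: γ = 57.2; τ_3 = 4.420/57.20 = 0.07727 ms.
Total proper time: 5.062 + τ_2 + 0.07727 = 7.501, so τ_2 = 7.501 − 5.139 = 2.362 ms.
γ_2 = 10.05/2.362 = 4.255; β = √(1 − 1/γ²) = √0.9448.

β = 0.972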